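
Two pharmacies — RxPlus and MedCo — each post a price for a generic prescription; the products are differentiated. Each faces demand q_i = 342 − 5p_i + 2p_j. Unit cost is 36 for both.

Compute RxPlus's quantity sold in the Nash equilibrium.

RxPlus's profit: π = (p_{RxPlus} − 36)(342 − 5p_{RxPlus} + 2p_{MedCo}).
∂π/∂p_{RxPlus} = 522 − 10p_{RxPlus} + 2p_{MedCo} = 0 ⇒ p_{RxPlus} = 52.2 + 0.2p_{MedCo}.
By symmetry p_{MedCo} = p_{RxPlus}; substituting into the reaction function, 0.8p_{RxPlus} = 52.2 and p_{RxPlus} = 65.25.
q_{RxPlus} = 342 − 5·65.25 + 2·65.25 = 146.25.

146.25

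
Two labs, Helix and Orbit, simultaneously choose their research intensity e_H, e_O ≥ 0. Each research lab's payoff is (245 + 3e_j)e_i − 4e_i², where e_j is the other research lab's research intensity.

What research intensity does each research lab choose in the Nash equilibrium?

49

Helix's payoff is (245 + 3e_O)e_H − 4e_H².
∂π/∂e_H = 245 + 3e_O − 8e_H = 0, so e_H = 30.625 + 0.375e_O.
By symmetry e_O = e_H; substituting into the reaction function, 0.625e_H = 30.625 and e_H = 49.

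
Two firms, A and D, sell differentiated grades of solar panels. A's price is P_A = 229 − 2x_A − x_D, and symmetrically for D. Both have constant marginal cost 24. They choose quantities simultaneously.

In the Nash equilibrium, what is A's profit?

3362

Firm A's profit: π = x_A(229 − 2x_A − x_D) − 24x_A.
∂π/∂x_A = 205 − 4x_A − x_D = 0 ⇒ x_A = 51.25 − 0.25x_D.
By symmetry x_D = x_A; substituting into the reaction function, 1.25x_A = 51.25 and x_A = 41.
P_A = 229 − 2·41 − 41 = 106.
Profit = (106 − 24)·41 = 3362.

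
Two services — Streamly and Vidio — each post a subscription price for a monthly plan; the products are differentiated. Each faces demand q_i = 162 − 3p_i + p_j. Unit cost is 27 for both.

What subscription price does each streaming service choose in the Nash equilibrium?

Streamly's profit: π = (p_{Streamly} − 27)(162 − 3p_{Streamly} + p_{Vidio}).
∂π/∂p_{Streamly} = 243 − 6p_{Streamly} + p_{Vidio} = 0 ⇒ p_{Streamly} = 40.5 + (1/6)p_{Vidio}.
Setting p_{Streamly} = p_{Vidio} in the reaction function: p_{Streamly} = 40.5 + (1/6)p_{Streamly}, so p_{Streamly} = 40.5 / (5/6) = 48.6.

48.6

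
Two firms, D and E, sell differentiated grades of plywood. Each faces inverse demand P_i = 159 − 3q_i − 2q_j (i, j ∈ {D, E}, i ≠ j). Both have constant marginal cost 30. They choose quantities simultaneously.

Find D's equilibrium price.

Firm D's profit: π = q_D(159 − 3q_D − 2q_E) − 30q_D.
∂π/∂q_D = 129 − 6q_D − 2q_E = 0 ⇒ q_D = 21.5 − (1/3)q_E.
By symmetry q_E = q_D; substituting into the reaction function, (4/3)q_D = 21.5 and q_D = 16.125.
P_D = 159 − 3·16.125 − 2·16.125 = 78.375.

78.375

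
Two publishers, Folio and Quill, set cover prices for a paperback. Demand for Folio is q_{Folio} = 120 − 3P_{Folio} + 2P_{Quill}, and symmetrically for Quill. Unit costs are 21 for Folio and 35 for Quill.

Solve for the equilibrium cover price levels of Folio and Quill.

Folio's profit: π = (P_{Folio} − 21)(120 − 3P_{Folio} + 2P_{Quill}).
∂π/∂P_{Folio} = 183 − 6P_{Folio} + 2P_{Quill} = 0 ⇒ P_{Folio} = 30.5 + (1/3)P_{Quill}.
Similarly P_{Quill} = 37.5 + (1/3)P_{Folio}.
Solving the two reaction functions simultaneously: (1 − (1/3)(1/3))P_{Folio} = 30.5 + (1/3)·37.5, so (8/9)P_{Folio} = 43 and P_{Folio} = 48.375.
Then P_{Quill} = 37.5 + (1/3)·48.375 = 53.625.

48.375, 53.625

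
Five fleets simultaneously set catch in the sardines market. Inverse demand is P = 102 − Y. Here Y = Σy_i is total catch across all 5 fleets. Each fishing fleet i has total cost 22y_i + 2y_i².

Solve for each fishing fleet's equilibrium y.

8

A representative fishing fleet's profit is π_i = y_i(102 − Y) − 22y_i − 2y_i², with Y = y_i + Σ_{j≠i} y_j.
First-order condition: 80 − 6y_i − Σ_{j≠i} y_j = 0.
With identical fishing fleets, set every y_j = y: then 80 − 6y − 4y = 0, i.e. y = 80/10 = 8.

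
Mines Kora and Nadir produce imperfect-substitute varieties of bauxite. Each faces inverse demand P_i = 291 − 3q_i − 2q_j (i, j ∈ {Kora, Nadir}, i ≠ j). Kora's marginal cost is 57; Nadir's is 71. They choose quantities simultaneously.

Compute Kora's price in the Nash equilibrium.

147.375

Mine Kora's profit: π = q_{Kora}(291 − 3q_{Kora} − 2q_{Nadir}) − 57q_{Kora}.
∂π/∂q_{Kora} = 234 − 6q_{Kora} − 2q_{Nadir} = 0 ⇒ q_{Kora} = 39 − (1/3)q_{Nadir}.
Similarly q_{Nadir} = 110/3 − (1/3)q_{Kora}.
Plugging q_{Nadir} into Kora's best response: q_{Kora} = 39 − (1/3)(110/3 − (1/3)q_{Kora}) ⇒ (8/9)q_{Kora} = 241/9, so q_{Kora} = 30.125.
Then q_{Nadir} = 110/3 − (1/3)·30.125 = 26.625.
P_{Kora} = 291 − 3·30.125 − 2·26.625 = 147.375.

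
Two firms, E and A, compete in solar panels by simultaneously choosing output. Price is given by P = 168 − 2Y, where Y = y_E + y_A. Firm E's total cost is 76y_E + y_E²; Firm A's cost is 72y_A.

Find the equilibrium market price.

111.2

Firm E's profit: π = y_E(168 − 2(y_E + y_A)) − 76y_E − y_E².
∂π/∂y_E = 92 − 6y_E − 2y_A = 0, so y_E = 46/3 − (1/3)y_A.
For A: ∂π/∂y_A = 96 − 4y_A − 2y_E = 0 ⇒ y_A = 24 − 0.5y_E.
Substituting the second reaction function into the first: y_E = 46/3 − (1/3)(24 − 0.5y_E), which gives (5/6)y_E = 22/3 ⇒ y_E = 8.8.
Then y_A = 24 − 0.5·8.8 = 19.6.
Equilibrium price: P = 168 − 2·28.4 = 111.2.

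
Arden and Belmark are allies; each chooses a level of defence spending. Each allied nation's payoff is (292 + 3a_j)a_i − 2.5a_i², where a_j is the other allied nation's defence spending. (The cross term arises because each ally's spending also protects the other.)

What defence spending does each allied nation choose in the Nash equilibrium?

146

Arden's payoff is (292 + 3a_B)a_A − 2.5a_A².
∂π/∂a_A = 292 + 3a_B − 5a_A = 0, so a_A = 58.4 + 0.6a_B.
By symmetry a_B = a_A; substituting into the reaction function, 0.4a_A = 58.4 and a_A = 146.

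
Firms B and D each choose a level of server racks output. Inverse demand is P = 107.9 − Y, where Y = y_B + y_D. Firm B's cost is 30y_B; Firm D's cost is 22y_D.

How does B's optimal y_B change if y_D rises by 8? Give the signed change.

-4

Firm B's profit: π = y_B(107.9 − (y_B + y_D)) − 30y_B.
∂π/∂y_B = 77.9 − 2y_B − y_D = 0, so y_B = 38.95 − 0.5y_D.
The reaction-function slope is −0.5, so an 8-unit rise in y_D moves y_B by −0.5 × 8 = −4. B's best response falls — the actions are strategic substitutes.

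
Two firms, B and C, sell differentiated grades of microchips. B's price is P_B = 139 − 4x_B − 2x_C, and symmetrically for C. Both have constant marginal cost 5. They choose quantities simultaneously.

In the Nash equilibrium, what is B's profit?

718.24

Firm B's profit: π = x_B(139 − 4x_B − 2x_C) − 5x_B.
∂π/∂x_B = 134 − 8x_B − 2x_C = 0 ⇒ x_B = 16.75 − 0.25x_C.
By symmetry x_C = x_B; substituting into the reaction function, 1.25x_B = 16.75 and x_B = 13.4.
P_B = 139 − 4·13.4 − 2·13.4 = 58.6.
Profit = (58.6 − 5)·13.4 = 718.24.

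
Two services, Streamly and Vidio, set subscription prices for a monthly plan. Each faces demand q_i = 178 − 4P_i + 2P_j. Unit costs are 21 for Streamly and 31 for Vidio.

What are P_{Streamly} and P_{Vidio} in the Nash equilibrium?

Streamly's profit: π = (P_{Streamly} − 21)(178 − 4P_{Streamly} + 2P_{Vidio}).
∂π/∂P_{Streamly} = 262 − 8P_{Streamly} + 2P_{Vidio} = 0 ⇒ P_{Streamly} = 32.75 + 0.25P_{Vidio}.
Similarly P_{Vidio} = 37.75 + 0.25P_{Streamly}.
Substituting the second reaction function into the first: P_{Streamly} = 32.75 + 0.25(37.75 + 0.25P_{Streamly}), which gives 0.9375P_{Streamly} = 42.1875 ⇒ P_{Streamly} = 45.
Then P_{Vidio} = 37.75 + 0.25·45 = 49.

45, 49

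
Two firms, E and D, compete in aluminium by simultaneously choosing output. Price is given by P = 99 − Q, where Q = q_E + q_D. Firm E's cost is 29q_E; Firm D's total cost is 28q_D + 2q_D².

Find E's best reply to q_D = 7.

Firm E's profit: π = q_E(99 − (q_E + q_D)) − 29q_E.
∂π/∂q_E = 70 − 2q_E − q_D = 0, so q_E = 35 − 0.5q_D.
At q_D = 7: q_E = 35 − 0.5·7 = 31.5.

31.5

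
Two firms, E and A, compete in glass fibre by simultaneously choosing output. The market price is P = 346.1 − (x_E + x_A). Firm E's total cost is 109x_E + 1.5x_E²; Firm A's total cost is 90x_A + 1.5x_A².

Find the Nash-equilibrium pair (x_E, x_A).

38.725, 43.475

Firm E's profit: π = x_E(346.1 − (x_E + x_A)) − 109x_E − 1.5x_E².
∂π/∂x_E = 237.1 − 5x_E − x_A = 0, so x_E = 47.42 − 0.2x_A.
By the same steps for A: x_A = 51.22 − 0.2x_E.
Substituting the second reaction function into the first: x_E = 47.42 − 0.2(51.22 − 0.2x_E), which gives 0.96x_E = 37.176 ⇒ x_E = 38.725.
Then x_A = 51.22 − 0.2·38.725 = 43.475.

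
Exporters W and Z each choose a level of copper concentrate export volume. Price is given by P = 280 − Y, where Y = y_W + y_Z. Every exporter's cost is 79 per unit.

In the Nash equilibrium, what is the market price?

Exporter W's profit: π = y_W(280 − (y_W + y_Z)) − 79y_W.
∂π/∂y_W = 201 − 2y_W − y_Z = 0, so y_W = 100.5 − 0.5y_Z.
The game is symmetric, so in equilibrium y_Z = y_W: the reaction function gives 1.5y_W = 100.5, hence y_W = 67.
Equilibrium price: P = 280 − 134 = 146.

146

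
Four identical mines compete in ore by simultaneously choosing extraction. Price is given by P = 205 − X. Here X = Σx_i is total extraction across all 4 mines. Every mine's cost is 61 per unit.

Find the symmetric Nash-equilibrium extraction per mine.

28.8

A representative mine's profit is π_i = x_i(205 − X) − 61x_i, with X = x_i + Σ_{j≠i} x_j.
First-order condition: 144 − 2x_i − Σ_{j≠i} x_j = 0.
With identical mines, set every x_j = x: then 144 − 2x − 3x = 0, i.e. x = 144/5 = 28.8.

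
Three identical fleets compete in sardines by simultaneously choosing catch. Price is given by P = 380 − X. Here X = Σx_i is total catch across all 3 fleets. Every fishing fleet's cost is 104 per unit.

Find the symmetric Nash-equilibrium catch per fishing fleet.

A representative fishing fleet's profit is π_i = x_i(380 − X) − 104x_i, with X = x_i + Σ_{j≠i} x_j.
First-order condition: 276 − 2x_i − Σ_{j≠i} x_j = 0.
In a symmetric equilibrium every fishing fleet chooses the same x, so Σ_{j≠i} x_j = 2x. The condition becomes 276 − 4x = 0, giving x = 276/4 = 69.

69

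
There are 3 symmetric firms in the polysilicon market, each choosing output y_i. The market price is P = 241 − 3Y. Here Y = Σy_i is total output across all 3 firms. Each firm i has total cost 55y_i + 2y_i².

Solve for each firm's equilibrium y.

A representative firm's profit is π_i = y_i(241 − 3Y) − 55y_i − 2y_i², with Y = y_i + Σ_{j≠i} y_j.
First-order condition: 186 − 10y_i − 3Σ_{j≠i} y_j = 0.
Imposing symmetry (y_j = y for all j) turns Σ_{j≠i} y_j into 2y, so 186 = 16y and y = 11.625.

11.625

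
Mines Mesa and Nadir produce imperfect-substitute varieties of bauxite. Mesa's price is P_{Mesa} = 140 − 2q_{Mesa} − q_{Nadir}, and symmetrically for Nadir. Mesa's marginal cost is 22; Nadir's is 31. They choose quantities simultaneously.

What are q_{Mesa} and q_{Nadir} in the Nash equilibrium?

Mine Mesa's profit: π = q_{Mesa}(140 − 2q_{Mesa} − q_{Nadir}) − 22q_{Mesa}.
∂π/∂q_{Mesa} = 118 − 4q_{Mesa} − q_{Nadir} = 0 ⇒ q_{Mesa} = 29.5 − 0.25q_{Nadir}.
Similarly q_{Nadir} = 27.25 − 0.25q_{Mesa}.
Substituting the second reaction function into the first: q_{Mesa} = 29.5 − 0.25(27.25 − 0.25q_{Mesa}), which gives 0.9375q_{Mesa} = 22.6875 ⇒ q_{Mesa} = 24.2.
Then q_{Nadir} = 27.25 − 0.25·24.2 = 21.2.

24.2, 21.2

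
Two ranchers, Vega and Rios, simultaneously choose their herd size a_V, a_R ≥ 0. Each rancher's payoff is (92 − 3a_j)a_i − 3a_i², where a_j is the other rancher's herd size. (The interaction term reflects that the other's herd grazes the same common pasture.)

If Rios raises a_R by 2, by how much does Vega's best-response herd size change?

Vega's payoff is (92 − 3a_R)a_V − 3a_V².
∂π/∂a_V = 92 − 3a_R − 6a_V = 0, so a_V = 46/3 − 0.5a_R.
The reaction-function slope is −0.5, so a 2-unit rise in a_R moves a_V by −0.5 × 2 = −1. Vega's best response falls — the actions are strategic substitutes.

-1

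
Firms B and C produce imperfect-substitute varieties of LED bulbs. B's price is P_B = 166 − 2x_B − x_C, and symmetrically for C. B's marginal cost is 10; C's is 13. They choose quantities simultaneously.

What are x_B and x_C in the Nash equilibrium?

Firm B's profit: π = x_B(166 − 2x_B − x_C) − 10x_B.
∂π/∂x_B = 156 − 4x_B − x_C = 0 ⇒ x_B = 39 − 0.25x_C.
Similarly x_C = 38.25 − 0.25x_B.
Solving the two reaction functions simultaneously: (1 − (−0.25)(−0.25))x_B = 39 − 0.25·38.25, so 0.9375x_B = 29.4375 and x_B = 31.4.
Then x_C = 38.25 − 0.25·31.4 = 30.4.

31.4, 30.4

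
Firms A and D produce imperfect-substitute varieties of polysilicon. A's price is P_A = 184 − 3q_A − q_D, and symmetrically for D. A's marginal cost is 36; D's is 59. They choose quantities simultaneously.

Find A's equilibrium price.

101.4

Firm A's profit: π = q_A(184 − 3q_A − q_D) − 36q_A.
∂π/∂q_A = 148 − 6q_A − q_D = 0 ⇒ q_A = 74/3 − (1/6)q_D.
Similarly q_D = 125/6 − (1/6)q_A.
Plugging q_D into A's best response: q_A = 74/3 − (1/6)(125/6 − (1/6)q_A) ⇒ (35/36)q_A = 763/36, so q_A = 21.8.
Then q_D = 125/6 − (1/6)·21.8 = 17.2.
P_A = 184 − 3·21.8 − 17.2 = 101.4.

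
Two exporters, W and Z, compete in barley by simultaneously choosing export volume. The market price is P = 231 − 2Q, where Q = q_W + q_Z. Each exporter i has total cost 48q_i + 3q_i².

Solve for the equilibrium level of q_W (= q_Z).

15.25

Exporter W's profit: π = q_W(231 − 2(q_W + q_Z)) − 48q_W − 3q_W².
∂π/∂q_W = 183 − 10q_W − 2q_Z = 0, so q_W = 18.3 − 0.2q_Z.
The game is symmetric, so in equilibrium q_Z = q_W: the reaction function gives 1.2q_W = 18.3, hence q_W = 15.25.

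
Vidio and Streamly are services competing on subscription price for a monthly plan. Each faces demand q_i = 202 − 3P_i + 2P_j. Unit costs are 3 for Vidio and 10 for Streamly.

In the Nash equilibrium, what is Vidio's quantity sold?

Vidio's profit: π = (P_{Vidio} − 3)(202 − 3P_{Vidio} + 2P_{Streamly}).
∂π/∂P_{Vidio} = 211 − 6P_{Vidio} + 2P_{Streamly} = 0 ⇒ P_{Vidio} = 211/6 + (1/3)P_{Streamly}.
Similarly P_{Streamly} = 116/3 + (1/3)P_{Vidio}.
Substituting the second reaction function into the first: P_{Vidio} = 211/6 + (1/3)(116/3 + (1/3)P_{Vidio}), which gives (8/9)P_{Vidio} = 865/18 ⇒ P_{Vidio} = 54.0625.
Then P_{Streamly} = 116/3 + (1/3)·54.0625 = 56.6875.
q_{Vidio} = 202 − 3·54.0625 + 2·56.6875 = 153.1875.

153.1875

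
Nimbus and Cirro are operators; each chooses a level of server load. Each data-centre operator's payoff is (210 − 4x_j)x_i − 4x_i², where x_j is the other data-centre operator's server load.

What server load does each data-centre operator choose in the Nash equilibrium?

Nimbus's payoff is (210 − 4x_C)x_N − 4x_N².
∂π/∂x_N = 210 − 4x_C − 8x_N = 0, so x_N = 26.25 − 0.5x_C.
The game is symmetric, so in equilibrium x_C = x_N: the reaction function gives 1.5x_N = 26.25, hence x_N = 17.5.

17.5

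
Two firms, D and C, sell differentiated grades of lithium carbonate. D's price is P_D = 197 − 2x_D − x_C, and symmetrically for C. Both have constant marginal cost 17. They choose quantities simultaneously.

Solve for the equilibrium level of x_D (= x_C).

Firm D's profit: π = x_D(197 − 2x_D − x_C) − 17x_D.
∂π/∂x_D = 180 − 4x_D − x_C = 0 ⇒ x_D = 45 − 0.25x_C.
By symmetry x_C = x_D; substituting into the reaction function, 1.25x_D = 45 and x_D = 36.

36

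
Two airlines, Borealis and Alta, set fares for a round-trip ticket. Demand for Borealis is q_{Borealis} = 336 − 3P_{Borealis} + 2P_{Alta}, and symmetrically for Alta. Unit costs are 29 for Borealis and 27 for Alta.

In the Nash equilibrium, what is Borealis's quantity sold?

229.125

Borealis's profit: π = (P_{Borealis} − 29)(336 − 3P_{Borealis} + 2P_{Alta}).
∂π/∂P_{Borealis} = 423 − 6P_{Borealis} + 2P_{Alta} = 0 ⇒ P_{Borealis} = 70.5 + (1/3)P_{Alta}.
Similarly P_{Alta} = 69.5 + (1/3)P_{Borealis}.
Substituting the second reaction function into the first: P_{Borealis} = 70.5 + (1/3)(69.5 + (1/3)P_{Borealis}), which gives (8/9)P_{Borealis} = 281/3 ⇒ P_{Borealis} = 105.375.
Then P_{Alta} = 69.5 + (1/3)·105.375 = 104.625.
q_{Borealis} = 336 − 3·105.375 + 2·104.625 = 229.125.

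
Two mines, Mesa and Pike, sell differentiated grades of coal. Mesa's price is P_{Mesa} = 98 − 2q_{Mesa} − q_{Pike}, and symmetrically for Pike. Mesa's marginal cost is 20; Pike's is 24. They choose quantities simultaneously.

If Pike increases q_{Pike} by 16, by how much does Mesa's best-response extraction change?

-4

Mine Mesa's profit: π = q_{Mesa}(98 − 2q_{Mesa} − q_{Pike}) − 20q_{Mesa}.
∂π/∂q_{Mesa} = 78 − 4q_{Mesa} − q_{Pike} = 0 ⇒ q_{Mesa} = 19.5 − 0.25q_{Pike}.
The reaction-function slope is −0.25, so a 16-unit rise in q_{Pike} moves q_{Mesa} by −0.25 × 16 = −4. Mesa's best response falls — the actions are strategic substitutes.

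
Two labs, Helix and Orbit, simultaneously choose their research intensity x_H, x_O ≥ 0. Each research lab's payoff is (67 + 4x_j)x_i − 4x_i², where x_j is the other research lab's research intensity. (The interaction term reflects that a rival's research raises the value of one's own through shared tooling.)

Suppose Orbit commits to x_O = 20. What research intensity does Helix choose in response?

Helix's payoff is (67 + 4x_O)x_H − 4x_H².
∂π/∂x_H = 67 + 4x_O − 8x_H = 0, so x_H = 8.375 + 0.5x_O.
At x_O = 20: x_H = 8.375 + 0.5·20 = 18.375.

18.375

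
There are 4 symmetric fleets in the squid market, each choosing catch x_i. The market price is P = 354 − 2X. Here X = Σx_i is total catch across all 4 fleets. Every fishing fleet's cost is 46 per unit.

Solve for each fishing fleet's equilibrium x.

A representative fishing fleet's profit is π_i = x_i(354 − 2X) − 46x_i, with X = x_i + Σ_{j≠i} x_j.
First-order condition: 308 − 4x_i − 2Σ_{j≠i} x_j = 0.
In a symmetric equilibrium every fishing fleet chooses the same x, so Σ_{j≠i} x_j = 3x. The condition becomes 308 − 10x = 0, giving x = 308/10 = 30.8.

30.8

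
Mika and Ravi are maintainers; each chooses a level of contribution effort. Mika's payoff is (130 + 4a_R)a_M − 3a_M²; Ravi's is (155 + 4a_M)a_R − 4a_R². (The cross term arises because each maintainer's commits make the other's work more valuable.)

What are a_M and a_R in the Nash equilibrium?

Expanding Mika's payoff: 130a_M + 4a_Ra_M − 3a_M².
∂π/∂a_M = 130 + 4a_R − 6a_M = 0, so a_M = 65/3 + (2/3)a_R.
Likewise for Ravi: a_R = 19.375 + 0.5a_M.
Substituting the second reaction function into the first: a_M = 65/3 + (2/3)(19.375 + 0.5a_M), which gives (2/3)a_M = 415/12 ⇒ a_M = 51.875.
Then a_R = 19.375 + 0.5·51.875 = 45.3125.

51.875, 45.3125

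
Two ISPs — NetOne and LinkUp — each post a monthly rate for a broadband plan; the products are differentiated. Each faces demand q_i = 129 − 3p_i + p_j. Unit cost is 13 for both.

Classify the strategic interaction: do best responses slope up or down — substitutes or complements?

NetOne's profit: π = (p_{NetOne} − 13)(129 − 3p_{NetOne} + p_{LinkUp}).
∂π/∂p_{NetOne} = 168 − 6p_{NetOne} + p_{LinkUp} = 0 ⇒ p_{NetOne} = 28 + (1/6)p_{LinkUp}.
The best-response slope dp_{NetOne}/dp_{LinkUp} = 1/6 > 0: the reaction function is upward-sloping, so the choices are strategic complements.

strategic complements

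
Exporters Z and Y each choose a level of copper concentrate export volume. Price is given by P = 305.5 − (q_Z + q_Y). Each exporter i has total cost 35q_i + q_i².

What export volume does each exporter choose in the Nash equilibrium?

54.1

Exporter Z's profit: π = q_Z(305.5 − (q_Z + q_Y)) − 35q_Z − q_Z².
∂π/∂q_Z = 270.5 − 4q_Z − q_Y = 0, so q_Z = 67.625 − 0.25q_Y.
The game is symmetric, so in equilibrium q_Y = q_Z: the reaction function gives 1.25q_Z = 67.625, hence q_Z = 54.1.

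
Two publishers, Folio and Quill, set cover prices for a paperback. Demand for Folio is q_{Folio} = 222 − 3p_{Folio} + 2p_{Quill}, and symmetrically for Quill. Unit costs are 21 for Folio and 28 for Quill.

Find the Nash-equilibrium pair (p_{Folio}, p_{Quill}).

72.5625, 75.1875

Folio's profit: π = (p_{Folio} − 21)(222 − 3p_{Folio} + 2p_{Quill}).
∂π/∂p_{Folio} = 285 − 6p_{Folio} + 2p_{Quill} = 0 ⇒ p_{Folio} = 47.5 + (1/3)p_{Quill}.
Similarly p_{Quill} = 51 + (1/3)p_{Folio}.
Substituting the second reaction function into the first: p_{Folio} = 47.5 + (1/3)(51 + (1/3)p_{Folio}), which gives (8/9)p_{Folio} = 64.5 ⇒ p_{Folio} = 72.5625.
Then p_{Quill} = 51 + (1/3)·72.5625 = 75.1875.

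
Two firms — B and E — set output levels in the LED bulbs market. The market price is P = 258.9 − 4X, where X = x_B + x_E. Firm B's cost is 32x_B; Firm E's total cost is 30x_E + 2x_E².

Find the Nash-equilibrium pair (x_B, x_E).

22.59, 11.545

Firm B's profit: π = x_B(258.9 − 4(x_B + x_E)) − 32x_B.
∂π/∂x_B = 226.9 − 8x_B − 4x_E = 0, so x_B = 28.3625 − 0.5x_E.
For E: ∂π/∂x_E = 228.9 − 12x_E − 4x_B = 0 ⇒ x_E = 19.075 − (1/3)x_B.
Solving the two reaction functions simultaneously: (1 − (−0.5)(−1/3))x_B = 28.3625 − 0.5·19.075, so (5/6)x_B = 18.825 and x_B = 22.59.
Then x_E = 19.075 − (1/3)·22.59 = 11.545.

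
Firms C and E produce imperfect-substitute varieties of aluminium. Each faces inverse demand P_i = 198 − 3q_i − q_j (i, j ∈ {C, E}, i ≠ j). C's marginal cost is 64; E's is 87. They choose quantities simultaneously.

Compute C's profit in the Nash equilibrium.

Firm C's profit: π = q_C(198 − 3q_C − q_E) − 64q_C.
∂π/∂q_C = 134 − 6q_C − q_E = 0 ⇒ q_C = 67/3 − (1/6)q_E.
Similarly q_E = 18.5 − (1/6)q_C.
Solving the two reaction functions simultaneously: (1 − (−1/6)(−1/6))q_C = 67/3 − (1/6)·18.5, so (35/36)q_C = 19.25 and q_C = 19.8.
Then q_E = 18.5 − (1/6)·19.8 = 15.2.
P_C = 198 − 3·19.8 − 15.2 = 123.4.
Profit = (123.4 − 64)·19.8 = 1176.12.

1176.12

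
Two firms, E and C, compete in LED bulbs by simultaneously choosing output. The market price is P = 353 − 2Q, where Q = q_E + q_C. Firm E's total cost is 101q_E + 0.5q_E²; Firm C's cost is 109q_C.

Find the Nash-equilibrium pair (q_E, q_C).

32.5, 44.75

Firm E's profit: π = q_E(353 − 2(q_E + q_C)) − 101q_E − 0.5q_E².
∂π/∂q_E = 252 − 5q_E − 2q_C = 0, so q_E = 50.4 − 0.4q_C.
For C: ∂π/∂q_C = 244 − 4q_C − 2q_E = 0 ⇒ q_C = 61 − 0.5q_E.
Substituting the second reaction function into the first: q_E = 50.4 − 0.4(61 − 0.5q_E), which gives 0.8q_E = 26 ⇒ q_E = 32.5.
Then q_C = 61 − 0.5·32.5 = 44.75.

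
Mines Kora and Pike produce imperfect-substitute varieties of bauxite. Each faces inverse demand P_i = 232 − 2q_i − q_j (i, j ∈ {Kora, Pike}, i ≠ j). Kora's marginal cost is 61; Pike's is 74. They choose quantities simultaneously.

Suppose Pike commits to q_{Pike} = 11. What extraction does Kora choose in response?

Mine Kora's profit: π = q_{Kora}(232 − 2q_{Kora} − q_{Pike}) − 61q_{Kora}.
∂π/∂q_{Kora} = 171 − 4q_{Kora} − q_{Pike} = 0 ⇒ q_{Kora} = 42.75 − 0.25q_{Pike}.
At q_{Pike} = 11: q_{Kora} = 42.75 − 0.25·11 = 40.

40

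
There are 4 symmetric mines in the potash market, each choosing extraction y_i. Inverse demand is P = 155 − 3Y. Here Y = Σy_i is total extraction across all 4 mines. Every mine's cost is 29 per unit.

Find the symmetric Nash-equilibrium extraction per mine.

A representative mine's profit is π_i = y_i(155 − 3Y) − 29y_i, with Y = y_i + Σ_{j≠i} y_j.
First-order condition: 126 − 6y_i − 3Σ_{j≠i} y_j = 0.
In a symmetric equilibrium every mine chooses the same y, so Σ_{j≠i} y_j = 3y. The condition becomes 126 − 15y = 0, giving y = 126/15 = 8.4.

8.4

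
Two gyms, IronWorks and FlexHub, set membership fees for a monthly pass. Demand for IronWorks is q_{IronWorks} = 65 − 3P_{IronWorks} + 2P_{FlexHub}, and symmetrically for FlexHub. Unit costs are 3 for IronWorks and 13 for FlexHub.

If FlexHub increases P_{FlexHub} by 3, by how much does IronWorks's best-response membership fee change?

1

IronWorks's profit: π = (P_{IronWorks} − 3)(65 − 3P_{IronWorks} + 2P_{FlexHub}).
∂π/∂P_{IronWorks} = 74 − 6P_{IronWorks} + 2P_{FlexHub} = 0 ⇒ P_{IronWorks} = 37/3 + (1/3)P_{FlexHub}.
The reaction-function slope is 1/3, so a 3-unit rise in P_{FlexHub} moves P_{IronWorks} by 1/3 × 3 = 1. IronWorks's best response rises — the actions are strategic complements.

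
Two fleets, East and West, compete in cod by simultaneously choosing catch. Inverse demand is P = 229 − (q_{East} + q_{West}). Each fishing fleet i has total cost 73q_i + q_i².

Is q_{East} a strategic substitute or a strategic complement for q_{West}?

Fishing fleet East's profit: π = q_{East}(229 − (q_{East} + q_{West})) − 73q_{East} − q_{East}².
∂π/∂q_{East} = 156 − 4q_{East} − q_{West} = 0, so q_{East} = 39 − 0.25q_{West}.
The best-response slope dq_{East}/dq_{West} = −0.25 < 0: the reaction function is downward-sloping, so the choices are strategic substitutes.

strategic substitutes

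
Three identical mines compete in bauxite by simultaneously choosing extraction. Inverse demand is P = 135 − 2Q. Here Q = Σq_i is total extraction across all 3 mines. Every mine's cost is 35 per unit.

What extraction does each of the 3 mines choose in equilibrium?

12.5

A representative mine's profit is π_i = q_i(135 − 2Q) − 35q_i, with Q = q_i + Σ_{j≠i} q_j.
First-order condition: 100 − 4q_i − 2Σ_{j≠i} q_j = 0.
In a symmetric equilibrium every mine chooses the same q, so Σ_{j≠i} q_j = 2q. The condition becomes 100 − 8q = 0, giving q = 100/8 = 12.5.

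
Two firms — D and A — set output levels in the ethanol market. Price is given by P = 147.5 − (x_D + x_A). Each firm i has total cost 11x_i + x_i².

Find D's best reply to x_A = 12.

31.125

Firm D's profit: π = x_D(147.5 − (x_D + x_A)) − 11x_D − x_D².
∂π/∂x_D = 136.5 − 4x_D − x_A = 0, so x_D = 34.125 − 0.25x_A.
At x_A = 12: x_D = 34.125 − 0.25·12 = 31.125.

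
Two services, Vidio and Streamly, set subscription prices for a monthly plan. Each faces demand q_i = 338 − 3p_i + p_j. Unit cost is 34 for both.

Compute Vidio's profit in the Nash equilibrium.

Vidio's profit: π = (p_{Vidio} − 34)(338 − 3p_{Vidio} + p_{Streamly}).
∂π/∂p_{Vidio} = 440 − 6p_{Vidio} + p_{Streamly} = 0 ⇒ p_{Vidio} = 220/3 + (1/6)p_{Streamly}.
By symmetry p_{Streamly} = p_{Vidio}; substituting into the reaction function, (5/6)p_{Vidio} = 220/3 and p_{Vidio} = 88.
q_{Vidio} = 338 − 3·88 + 88 = 162.
Profit = (88 − 34)·162 = 8748.

8748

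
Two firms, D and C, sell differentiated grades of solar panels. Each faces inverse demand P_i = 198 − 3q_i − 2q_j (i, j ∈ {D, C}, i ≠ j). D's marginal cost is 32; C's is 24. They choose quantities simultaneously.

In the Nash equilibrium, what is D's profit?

Firm D's profit: π = q_D(198 − 3q_D − 2q_C) − 32q_D.
∂π/∂q_D = 166 − 6q_D − 2q_C = 0 ⇒ q_D = 83/3 − (1/3)q_C.
Similarly q_C = 29 − (1/3)q_D.
Substituting the second reaction function into the first: q_D = 83/3 − (1/3)(29 − (1/3)q_D), which gives (8/9)q_D = 18 ⇒ q_D = 20.25.
Then q_C = 29 − (1/3)·20.25 = 22.25.
P_D = 198 − 3·20.25 − 2·22.25 = 92.75.
Profit = (92.75 − 32)·20.25 = 1230.1875.

1230.1875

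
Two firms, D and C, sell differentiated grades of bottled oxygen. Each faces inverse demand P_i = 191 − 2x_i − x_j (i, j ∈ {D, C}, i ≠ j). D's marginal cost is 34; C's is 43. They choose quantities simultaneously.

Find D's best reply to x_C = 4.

38.25

Firm D's profit: π = x_D(191 − 2x_D − x_C) − 34x_D.
∂π/∂x_D = 157 − 4x_D − x_C = 0 ⇒ x_D = 39.25 − 0.25x_C.
At x_C = 4: x_D = 39.25 − 0.25·4 = 38.25.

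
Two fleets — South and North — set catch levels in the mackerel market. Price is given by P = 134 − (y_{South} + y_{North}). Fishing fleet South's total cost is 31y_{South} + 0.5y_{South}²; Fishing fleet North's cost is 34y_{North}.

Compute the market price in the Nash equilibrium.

Fishing fleet South's profit: π = y_{South}(134 − (y_{South} + y_{North})) − 31y_{South} − 0.5y_{South}².
∂π/∂y_{South} = 103 − 3y_{South} − y_{North} = 0, so y_{South} = 103/3 − (1/3)y_{North}.
For North: ∂π/∂y_{North} = 100 − 2y_{North} − y_{South} = 0 ⇒ y_{North} = 50 − 0.5y_{South}.
Plugging y_{North} into South's best response: y_{South} = 103/3 − (1/3)(50 − 0.5y_{South}) ⇒ (5/6)y_{South} = 53/3, so y_{South} = 21.2.
Then y_{North} = 50 − 0.5·21.2 = 39.4.
Equilibrium price: P = 134 − 60.6 = 73.4.

73.4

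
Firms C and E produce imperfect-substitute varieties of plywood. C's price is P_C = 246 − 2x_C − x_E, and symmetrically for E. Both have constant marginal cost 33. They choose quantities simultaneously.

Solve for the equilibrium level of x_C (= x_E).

Firm C's profit: π = x_C(246 − 2x_C − x_E) − 33x_C.
∂π/∂x_C = 213 − 4x_C − x_E = 0 ⇒ x_C = 53.25 − 0.25x_E.
Setting x_C = x_E in the reaction function: x_C = 53.25 − 0.25x_C, so x_C = 53.25 / 1.25 = 42.6.

42.6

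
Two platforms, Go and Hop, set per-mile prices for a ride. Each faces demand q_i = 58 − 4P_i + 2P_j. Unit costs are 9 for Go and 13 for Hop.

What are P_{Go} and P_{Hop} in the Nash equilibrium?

Go's profit: π = (P_{Go} − 9)(58 − 4P_{Go} + 2P_{Hop}).
∂π/∂P_{Go} = 94 − 8P_{Go} + 2P_{Hop} = 0 ⇒ P_{Go} = 11.75 + 0.25P_{Hop}.
Similarly P_{Hop} = 13.75 + 0.25P_{Go}.
Solving the two reaction functions simultaneously: (1 − (0.25)(0.25))P_{Go} = 11.75 + 0.25·13.75, so 0.9375P_{Go} = 15.1875 and P_{Go} = 16.2.
Then P_{Hop} = 13.75 + 0.25·16.2 = 17.8.

16.2, 17.8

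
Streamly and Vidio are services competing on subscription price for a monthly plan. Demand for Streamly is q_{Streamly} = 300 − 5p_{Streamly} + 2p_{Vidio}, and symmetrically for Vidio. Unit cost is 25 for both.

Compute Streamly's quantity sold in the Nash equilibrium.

140.625

Streamly's profit: π = (p_{Streamly} − 25)(300 − 5p_{Streamly} + 2p_{Vidio}).
∂π/∂p_{Streamly} = 425 − 10p_{Streamly} + 2p_{Vidio} = 0 ⇒ p_{Streamly} = 42.5 + 0.2p_{Vidio}.
Setting p_{Streamly} = p_{Vidio} in the reaction function: p_{Streamly} = 42.5 + 0.2p_{Streamly}, so p_{Streamly} = 42.5 / 0.8 = 53.125.
q_{Streamly} = 300 − 5·53.125 + 2·53.125 = 140.625.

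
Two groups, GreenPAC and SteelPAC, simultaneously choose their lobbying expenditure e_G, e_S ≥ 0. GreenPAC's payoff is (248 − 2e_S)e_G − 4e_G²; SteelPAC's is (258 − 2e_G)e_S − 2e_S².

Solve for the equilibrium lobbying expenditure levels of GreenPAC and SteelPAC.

Expanding GreenPAC's payoff: 248e_G − 2e_Se_G − 4e_G².
∂π/∂e_G = 248 − 2e_S − 8e_G = 0, so e_G = 31 − 0.25e_S.
Likewise for SteelPAC: e_S = 64.5 − 0.5e_G.
Solving the two reaction functions simultaneously: (1 − (−0.25)(−0.5))e_G = 31 − 0.25·64.5, so 0.875e_G = 14.875 and e_G = 17.
Then e_S = 64.5 − 0.5·17 = 56.

17, 56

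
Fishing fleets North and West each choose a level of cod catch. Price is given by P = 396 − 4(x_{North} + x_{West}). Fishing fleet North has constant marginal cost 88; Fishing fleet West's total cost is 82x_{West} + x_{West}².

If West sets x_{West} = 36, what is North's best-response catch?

Fishing fleet North's profit: π = x_{North}(396 − 4(x_{North} + x_{West})) − 88x_{North}.
∂π/∂x_{North} = 308 − 8x_{North} − 4x_{West} = 0, so x_{North} = 38.5 − 0.5x_{West}.
At x_{West} = 36: x_{North} = 38.5 − 0.5·36 = 20.5.

20.5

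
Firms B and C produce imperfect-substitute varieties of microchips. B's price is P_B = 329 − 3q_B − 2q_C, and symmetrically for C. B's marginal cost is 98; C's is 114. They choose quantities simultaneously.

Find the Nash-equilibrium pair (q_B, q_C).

Firm B's profit: π = q_B(329 − 3q_B − 2q_C) − 98q_B.
∂π/∂q_B = 231 − 6q_B − 2q_C = 0 ⇒ q_B = 38.5 − (1/3)q_C.
Similarly q_C = 215/6 − (1/3)q_B.
Substituting the second reaction function into the first: q_B = 38.5 − (1/3)(215/6 − (1/3)q_B), which gives (8/9)q_B = 239/9 ⇒ q_B = 29.875.
Then q_C = 215/6 − (1/3)·29.875 = 25.875.

29.875, 25.875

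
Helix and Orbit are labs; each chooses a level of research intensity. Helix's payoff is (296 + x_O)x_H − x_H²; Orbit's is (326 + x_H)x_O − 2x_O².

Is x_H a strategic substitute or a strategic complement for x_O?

strategic complements

Expanding Helix's payoff: 296x_H + x_Ox_H − x_H².
∂π/∂x_H = 296 + x_O − 2x_H = 0, so x_H = 148 + 0.5x_O.
The best-response slope dx_H/dx_O = 0.5 > 0: the reaction function is upward-sloping, so the choices are strategic complements.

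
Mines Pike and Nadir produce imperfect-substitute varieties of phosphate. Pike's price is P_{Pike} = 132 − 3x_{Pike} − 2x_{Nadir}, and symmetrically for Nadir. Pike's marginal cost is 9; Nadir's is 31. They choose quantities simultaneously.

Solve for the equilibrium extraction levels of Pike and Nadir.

Mine Pike's profit: π = x_{Pike}(132 − 3x_{Pike} − 2x_{Nadir}) − 9x_{Pike}.
∂π/∂x_{Pike} = 123 − 6x_{Pike} − 2x_{Nadir} = 0 ⇒ x_{Pike} = 20.5 − (1/3)x_{Nadir}.
Similarly x_{Nadir} = 101/6 − (1/3)x_{Pike}.
Solving the two reaction functions simultaneously: (1 − (−1/3)(−1/3))x_{Pike} = 20.5 − (1/3)·(101/6), so (8/9)x_{Pike} = 134/9 and x_{Pike} = 16.75.
Then x_{Nadir} = 101/6 − (1/3)·16.75 = 11.25.

16.75, 11.25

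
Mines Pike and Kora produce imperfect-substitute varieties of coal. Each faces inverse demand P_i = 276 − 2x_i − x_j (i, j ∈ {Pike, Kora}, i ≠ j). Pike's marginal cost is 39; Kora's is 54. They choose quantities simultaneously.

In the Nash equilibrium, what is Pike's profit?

4685.12

Mine Pike's profit: π = x_{Pike}(276 − 2x_{Pike} − x_{Kora}) − 39x_{Pike}.
∂π/∂x_{Pike} = 237 − 4x_{Pike} − x_{Kora} = 0 ⇒ x_{Pike} = 59.25 − 0.25x_{Kora}.
Similarly x_{Kora} = 55.5 − 0.25x_{Pike}.
Plugging x_{Kora} into Pike's best response: x_{Pike} = 59.25 − 0.25(55.5 − 0.25x_{Pike}) ⇒ 0.9375x_{Pike} = 45.375, so x_{Pike} = 48.4.
Then x_{Kora} = 55.5 − 0.25·48.4 = 43.4.
P_{Pike} = 276 − 2·48.4 − 43.4 = 135.8.
Profit = (135.8 − 39)·48.4 = 4685.12.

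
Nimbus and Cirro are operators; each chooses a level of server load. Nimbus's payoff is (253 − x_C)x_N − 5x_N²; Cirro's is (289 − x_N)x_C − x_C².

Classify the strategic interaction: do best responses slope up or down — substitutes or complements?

Expanding Nimbus's payoff: 253x_N − x_Cx_N − 5x_N².
∂π/∂x_N = 253 − x_C − 10x_N = 0, so x_N = 25.3 − 0.1x_C.
The best-response slope dx_N/dx_C = −0.1 < 0: the reaction function is downward-sloping, so the choices are strategic substitutes.

strategic substitutes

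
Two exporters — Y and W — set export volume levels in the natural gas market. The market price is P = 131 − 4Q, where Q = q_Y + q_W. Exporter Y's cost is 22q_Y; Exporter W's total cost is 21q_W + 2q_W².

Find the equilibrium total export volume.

Exporter Y's profit: π = q_Y(131 − 4(q_Y + q_W)) − 22q_Y.
∂π/∂q_Y = 109 − 8q_Y − 4q_W = 0, so q_Y = 13.625 − 0.5q_W.
For W: ∂π/∂q_W = 110 − 12q_W − 4q_Y = 0 ⇒ q_W = 55/6 − (1/3)q_Y.
Substituting the second reaction function into the first: q_Y = 13.625 − 0.5(55/6 − (1/3)q_Y), which gives (5/6)q_Y = 217/24 ⇒ q_Y = 10.85.
Then q_W = 55/6 − (1/3)·10.85 = 5.55.
Total export volume: 10.85 + 5.55 = 16.4.

16.4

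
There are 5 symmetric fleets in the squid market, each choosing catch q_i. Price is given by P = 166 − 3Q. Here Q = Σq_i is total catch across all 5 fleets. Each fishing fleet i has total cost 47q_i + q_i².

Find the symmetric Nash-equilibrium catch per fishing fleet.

5.95

A representative fishing fleet's profit is π_i = q_i(166 − 3Q) − 47q_i − q_i², with Q = q_i + Σ_{j≠i} q_j.
First-order condition: 119 − 8q_i − 3Σ_{j≠i} q_j = 0.
In a symmetric equilibrium every fishing fleet chooses the same q, so Σ_{j≠i} q_j = 4q. The condition becomes 119 − 20q = 0, giving q = 119/20 = 5.95.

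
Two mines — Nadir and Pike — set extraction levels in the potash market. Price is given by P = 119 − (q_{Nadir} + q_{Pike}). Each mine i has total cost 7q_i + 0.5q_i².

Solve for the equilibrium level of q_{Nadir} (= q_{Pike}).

28

Mine Nadir's profit: π = q_{Nadir}(119 − (q_{Nadir} + q_{Pike})) − 7q_{Nadir} − 0.5q_{Nadir}².
∂π/∂q_{Nadir} = 112 − 3q_{Nadir} − q_{Pike} = 0, so q_{Nadir} = 112/3 − (1/3)q_{Pike}.
The game is symmetric, so in equilibrium q_{Pike} = q_{Nadir}: the reaction function gives (4/3)q_{Nadir} = 112/3, hence q_{Nadir} = 28.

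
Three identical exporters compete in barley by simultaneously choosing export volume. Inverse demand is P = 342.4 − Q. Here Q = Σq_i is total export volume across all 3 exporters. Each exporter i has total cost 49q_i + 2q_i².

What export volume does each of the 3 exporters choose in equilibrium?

A representative exporter's profit is π_i = q_i(342.4 − Q) − 49q_i − 2q_i², with Q = q_i + Σ_{j≠i} q_j.
First-order condition: 293.4 − 6q_i − Σ_{j≠i} q_j = 0.
In a symmetric equilibrium every exporter chooses the same q, so Σ_{j≠i} q_j = 2q. The condition becomes 293.4 − 8q = 0, giving q = 293.4/8 = 36.675.

36.675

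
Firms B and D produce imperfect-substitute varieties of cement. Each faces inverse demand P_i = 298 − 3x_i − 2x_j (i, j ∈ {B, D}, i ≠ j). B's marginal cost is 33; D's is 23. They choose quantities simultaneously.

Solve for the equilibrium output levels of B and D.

Firm B's profit: π = x_B(298 − 3x_B − 2x_D) − 33x_B.
∂π/∂x_B = 265 − 6x_B − 2x_D = 0 ⇒ x_B = 265/6 − (1/3)x_D.
Similarly x_D = 275/6 − (1/3)x_B.
Substituting the second reaction function into the first: x_B = 265/6 − (1/3)(275/6 − (1/3)x_B), which gives (8/9)x_B = 260/9 ⇒ x_B = 32.5.
Then x_D = 275/6 − (1/3)·32.5 = 35.

32.5, 35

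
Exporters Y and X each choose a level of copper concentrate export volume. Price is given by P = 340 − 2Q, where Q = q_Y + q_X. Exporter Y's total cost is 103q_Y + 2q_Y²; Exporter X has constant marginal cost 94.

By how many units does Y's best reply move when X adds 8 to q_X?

Exporter Y's profit: π = q_Y(340 − 2(q_Y + q_X)) − 103q_Y − 2q_Y².
∂π/∂q_Y = 237 − 8q_Y − 2q_X = 0, so q_Y = 29.625 − 0.25q_X.
The reaction-function slope is −0.25, so an 8-unit rise in q_X moves q_Y by −0.25 × 8 = −2. Y's best response falls — the actions are strategic substitutes.

-2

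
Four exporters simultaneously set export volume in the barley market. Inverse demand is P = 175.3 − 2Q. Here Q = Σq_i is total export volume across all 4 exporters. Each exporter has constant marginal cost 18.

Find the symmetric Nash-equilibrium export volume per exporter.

15.73

A representative exporter's profit is π_i = q_i(175.3 − 2Q) − 18q_i, with Q = q_i + Σ_{j≠i} q_j.
First-order condition: 157.3 − 4q_i − 2Σ_{j≠i} q_j = 0.
In a symmetric equilibrium every exporter chooses the same q, so Σ_{j≠i} q_j = 3q. The condition becomes 157.3 − 10q = 0, giving q = 157.3/10 = 15.73.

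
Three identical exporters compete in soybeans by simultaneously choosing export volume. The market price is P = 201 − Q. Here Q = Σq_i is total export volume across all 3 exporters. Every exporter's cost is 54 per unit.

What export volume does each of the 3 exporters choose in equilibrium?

36.75

A representative exporter's profit is π_i = q_i(201 − Q) − 54q_i, with Q = q_i + Σ_{j≠i} q_j.
First-order condition: 147 − 2q_i − Σ_{j≠i} q_j = 0.
With identical exporters, set every q_j = q: then 147 − 2q − 2q = 0, i.e. q = 147/4 = 36.75.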